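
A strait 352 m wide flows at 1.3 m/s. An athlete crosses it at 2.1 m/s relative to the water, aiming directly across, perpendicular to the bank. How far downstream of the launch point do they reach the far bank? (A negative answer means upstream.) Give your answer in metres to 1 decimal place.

Perpendicular speed = 2.100 m/s; crossing time = 352 / 2.100 = 167.619 s.
Net downstream speed = 1.300 m/s.
Drift = 1.300 × 167.619 = 217.905 m (downstream).

217.9 m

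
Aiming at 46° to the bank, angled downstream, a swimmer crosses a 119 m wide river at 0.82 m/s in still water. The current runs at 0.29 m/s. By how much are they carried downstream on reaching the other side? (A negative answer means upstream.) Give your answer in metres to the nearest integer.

173 m

Perpendicular speed = 0.590 m/s; crossing time = 119 / 0.590 = 201.743 s.
Net downstream speed = 0.860 m/s.
Drift = 0.860 × 201.743 = 173.423 m (downstream).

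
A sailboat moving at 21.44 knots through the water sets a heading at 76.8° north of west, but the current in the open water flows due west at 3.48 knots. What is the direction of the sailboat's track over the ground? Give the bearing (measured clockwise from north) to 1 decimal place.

Taking east as x and north as y: velocity relative to the water = (-4.896, 20.874) knots; the water relative to ground = (-3.480, 0.000) knots.
Velocity relative to ground = (-4.896, 20.874) + (-3.480, 0.000) = (-8.376, 20.874) knots.
Bearing = atan2(-8.38, 20.87) = 338.14° clockwise from north.

338.1°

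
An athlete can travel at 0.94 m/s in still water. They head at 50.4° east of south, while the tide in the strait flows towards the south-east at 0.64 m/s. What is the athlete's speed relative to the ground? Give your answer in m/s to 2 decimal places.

1.58 m/s

Taking east as x and north as y: velocity relative to the water = (0.724, -0.599) m/s; the water relative to ground = (0.453, -0.453) m/s.
Velocity relative to ground = (0.724, -0.599) + (0.453, -0.453) = (1.177, -1.052) m/s.
Speed = |(1.177, -1.052)| = 1.578 m/s.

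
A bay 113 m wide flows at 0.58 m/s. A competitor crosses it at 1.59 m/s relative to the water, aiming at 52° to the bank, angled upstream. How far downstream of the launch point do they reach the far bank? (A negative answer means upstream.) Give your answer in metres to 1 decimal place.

-36.0 m

Perpendicular speed = 1.253 m/s; crossing time = 113 / 1.253 = 90.188 s.
Net downstream speed = -0.399 m/s.
Drift = -0.399 × 90.188 = -35.976 m (upstream).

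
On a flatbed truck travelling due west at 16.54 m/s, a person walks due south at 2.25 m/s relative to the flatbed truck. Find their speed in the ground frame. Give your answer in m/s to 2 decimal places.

Taking east as x and north as y: flatbed truck velocity = (-16.540, 0.000) m/s; person velocity relative to flatbed truck = (0.000, -2.250) m/s.
Velocity relative to ground = (-16.540, 0.000) + (0.000, -2.250) = (-16.540, -2.250) m/s.
Speed = |(-16.540, -2.250)| = 16.692 m/s.

16.69 m/s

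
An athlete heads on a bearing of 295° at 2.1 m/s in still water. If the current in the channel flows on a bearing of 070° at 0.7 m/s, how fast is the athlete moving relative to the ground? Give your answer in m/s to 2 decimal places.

1.68 m/s

Taking east as x and north as y: velocity relative to the water = (-1.903, 0.887) m/s; the water relative to ground = (0.658, 0.239) m/s.
Velocity relative to ground = (-1.903, 0.887) + (0.658, 0.239) = (-1.245, 1.127) m/s.
Speed = |(-1.245, 1.127)| = 1.680 m/s.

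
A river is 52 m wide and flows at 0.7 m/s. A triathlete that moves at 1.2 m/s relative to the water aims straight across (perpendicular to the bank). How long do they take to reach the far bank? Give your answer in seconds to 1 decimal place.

43.3 s

The component of the triathlete's velocity perpendicular to the bank is 1.2 m/s.
Only the cross-stream component determines the crossing time; the current contributes nothing perpendicular to the bank.
Time = 52 / 1.200 = 43.333 s.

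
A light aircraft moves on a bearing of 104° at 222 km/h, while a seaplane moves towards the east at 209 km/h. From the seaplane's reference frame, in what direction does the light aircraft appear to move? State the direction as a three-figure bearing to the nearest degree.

173°

Taking east as x and north as y: light aircraft velocity = (215.406, -53.707) km/h; seaplane velocity = (209.000, 0.000) km/h.
Velocity of light aircraft relative to seaplane = (215.406, -53.707) − (209.000, 0.000) = (6.406, -53.707) km/h.
Bearing = atan2(6.41, -53.71) = 173.20° clockwise from north.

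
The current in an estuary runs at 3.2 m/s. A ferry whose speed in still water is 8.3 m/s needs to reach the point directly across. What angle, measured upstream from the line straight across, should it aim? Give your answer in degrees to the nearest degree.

23°

To cancel the current, the upstream component of the ferry's velocity must equal the flow: 8.3 sin θ = 3.2.
sin θ = 3.2 / 8.3 = 0.3855.
θ = arcsin(0.3855) = 22.677°.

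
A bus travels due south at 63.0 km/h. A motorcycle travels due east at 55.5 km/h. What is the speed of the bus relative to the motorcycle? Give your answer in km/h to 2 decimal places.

Taking east as x and north as y: bus velocity = (0.000, -63.000) km/h; motorcycle velocity = (55.500, 0.000) km/h.
Velocity of bus relative to motorcycle = (0.000, -63.000) − (55.500, 0.000) = (-55.500, -63.000) km/h.
Magnitude = |(-55.500, -63.000)| = 83.960 km/h.

83.96 km/h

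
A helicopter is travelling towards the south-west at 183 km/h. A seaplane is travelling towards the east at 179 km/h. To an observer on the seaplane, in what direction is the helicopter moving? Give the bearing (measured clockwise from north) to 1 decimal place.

Taking east as x and north as y: helicopter velocity = (-129.401, -129.401) km/h; seaplane velocity = (179.000, 0.000) km/h.
Velocity of helicopter relative to seaplane = (-129.401, -129.401) − (179.000, 0.000) = (-308.401, -129.401) km/h.
Bearing = atan2(-308.40, -129.40) = 247.24° clockwise from north.

247.2°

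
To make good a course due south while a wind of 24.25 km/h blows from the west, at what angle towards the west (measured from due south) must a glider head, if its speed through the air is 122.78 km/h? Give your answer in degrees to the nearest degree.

11°

The wind pushes perpendicular to the desired track; the heading must have a component into the wind equal to 24.25 km/h: 122.78 sin θ = 24.25.
sin θ = 0.1975, so θ = 11.391°.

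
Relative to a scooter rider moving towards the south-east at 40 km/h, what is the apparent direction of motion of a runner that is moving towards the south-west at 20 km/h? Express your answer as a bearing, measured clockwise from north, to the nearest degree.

288°

Taking east as x and north as y: runner velocity = (-14.142, -14.142) km/h; scooter rider velocity = (28.284, -28.284) km/h.
Velocity of runner relative to scooter rider = (-14.142, -14.142) − (28.284, -28.284) = (-42.426, 14.142) km/h.
Bearing = atan2(-42.43, 14.14) = 288.43° clockwise from north.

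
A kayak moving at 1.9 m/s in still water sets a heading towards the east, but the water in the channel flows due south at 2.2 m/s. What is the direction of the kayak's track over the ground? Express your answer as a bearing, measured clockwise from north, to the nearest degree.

139°

Taking east as x and north as y: velocity relative to the water = (1.900, 0.000) m/s; the water relative to ground = (0.000, -2.200) m/s.
Velocity relative to ground = (1.900, 0.000) + (0.000, -2.200) = (1.900, -2.200) m/s.
Bearing = atan2(1.90, -2.20) = 139.18° clockwise from north.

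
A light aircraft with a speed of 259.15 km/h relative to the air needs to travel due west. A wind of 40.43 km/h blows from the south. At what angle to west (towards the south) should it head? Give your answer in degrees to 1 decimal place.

9.0°

The wind pushes perpendicular to the desired track; the heading must have a component into the wind equal to 40.43 km/h: 259.15 sin θ = 40.43.
sin θ = 0.1560, so θ = 8.975°.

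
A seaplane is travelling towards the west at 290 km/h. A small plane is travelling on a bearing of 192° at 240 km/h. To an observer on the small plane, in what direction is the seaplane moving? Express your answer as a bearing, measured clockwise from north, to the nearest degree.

314°

Taking east as x and north as y: seaplane velocity = (-290.000, 0.000) km/h; small plane velocity = (-49.899, -234.755) km/h.
Velocity of seaplane relative to small plane = (-290.000, 0.000) − (-49.899, -234.755) = (-240.101, 234.755) km/h.
Bearing = atan2(-240.10, 234.76) = 314.36° clockwise from north.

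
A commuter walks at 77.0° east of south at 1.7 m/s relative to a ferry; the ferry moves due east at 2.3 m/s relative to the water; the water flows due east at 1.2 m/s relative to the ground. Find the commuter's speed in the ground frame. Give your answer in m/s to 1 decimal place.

In east/north components (m/s): commuter relative to ferry = (1.656, -0.382); ferry relative to water = (2.300, 0.000); water relative to ground = (1.200, 0.000).
Sum = (5.156, -0.382) m/s.
Speed = |(5.156, -0.382)| = 5.171 m/s.

5.2 m/s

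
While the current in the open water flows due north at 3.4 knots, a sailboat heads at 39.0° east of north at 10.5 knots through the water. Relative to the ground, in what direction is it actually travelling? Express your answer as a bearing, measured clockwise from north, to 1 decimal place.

029.8°

Taking east as x and north as y: velocity relative to the water = (6.608, 8.160) knots; the water relative to ground = (0.000, 3.400) knots.
Velocity relative to ground = (6.608, 8.160) + (0.000, 3.400) = (6.608, 11.560) knots.
Bearing = atan2(6.61, 11.56) = 29.75° clockwise from north.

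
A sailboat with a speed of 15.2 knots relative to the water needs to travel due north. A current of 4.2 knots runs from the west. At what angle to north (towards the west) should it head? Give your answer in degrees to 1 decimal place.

The current pushes perpendicular to the desired track; the heading must have a component into the current equal to 4.2 knots: 15.2 sin θ = 4.2.
sin θ = 0.2763, so θ = 16.040°.

16.0°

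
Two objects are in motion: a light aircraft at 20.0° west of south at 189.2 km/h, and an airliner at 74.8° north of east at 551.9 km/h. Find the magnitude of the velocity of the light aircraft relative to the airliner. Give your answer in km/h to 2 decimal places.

740.61 km/h

Taking east as x and north as y: light aircraft velocity = (-64.710, -177.790) km/h; airliner velocity = (144.702, 532.593) km/h.
Velocity of light aircraft relative to airliner = (-64.710, -177.790) − (144.702, 532.593) = (-209.412, -710.382) km/h.
Magnitude = |(-209.412, -710.382)| = 740.606 km/h.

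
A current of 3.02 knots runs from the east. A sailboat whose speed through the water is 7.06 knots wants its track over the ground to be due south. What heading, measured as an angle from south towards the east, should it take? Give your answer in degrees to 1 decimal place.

25.3°

The current pushes perpendicular to the desired track; the heading must have a component into the current equal to 3.02 knots: 7.06 sin θ = 3.02.
sin θ = 0.4278, so θ = 25.326°.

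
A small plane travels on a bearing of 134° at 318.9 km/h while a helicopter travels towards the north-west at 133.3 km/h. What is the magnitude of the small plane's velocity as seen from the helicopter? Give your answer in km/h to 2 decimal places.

Taking east as x and north as y: small plane velocity = (229.397, -221.527) km/h; helicopter velocity = (-94.257, 94.257) km/h.
Velocity of small plane relative to helicopter = (229.397, -221.527) − (-94.257, 94.257) = (323.655, -315.784) km/h.
Magnitude = |(323.655, -315.784)| = 452.186 km/h.

452.19 km/h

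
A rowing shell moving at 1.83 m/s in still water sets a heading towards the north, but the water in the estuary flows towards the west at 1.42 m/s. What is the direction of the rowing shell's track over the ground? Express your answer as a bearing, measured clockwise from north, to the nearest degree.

Taking east as x and north as y: velocity relative to the water = (0.000, 1.830) m/s; the water relative to ground = (-1.420, 0.000) m/s.
Velocity relative to ground = (0.000, 1.830) + (-1.420, 0.000) = (-1.420, 1.830) m/s.
Bearing = atan2(-1.42, 1.83) = 322.19° clockwise from north.

322°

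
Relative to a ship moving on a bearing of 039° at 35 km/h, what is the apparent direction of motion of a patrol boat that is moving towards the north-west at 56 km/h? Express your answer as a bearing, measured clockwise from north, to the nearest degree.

Taking east as x and north as y: patrol boat velocity = (-39.598, 39.598) km/h; ship velocity = (22.026, 27.200) km/h.
Velocity of patrol boat relative to ship = (-39.598, 39.598) − (22.026, 27.200) = (-61.624, 12.398) km/h.
Bearing = atan2(-61.62, 12.40) = 281.38° clockwise from north.

281°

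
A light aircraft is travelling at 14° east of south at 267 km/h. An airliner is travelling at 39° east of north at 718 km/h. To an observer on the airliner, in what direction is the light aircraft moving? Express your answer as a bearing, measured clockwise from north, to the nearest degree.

Taking east as x and north as y: light aircraft velocity = (64.593, -259.069) km/h; airliner velocity = (451.852, 557.991) km/h.
Velocity of light aircraft relative to airliner = (64.593, -259.069) − (451.852, 557.991) = (-387.259, -817.060) km/h.
Bearing = atan2(-387.26, -817.06) = 205.36° clockwise from north.

205°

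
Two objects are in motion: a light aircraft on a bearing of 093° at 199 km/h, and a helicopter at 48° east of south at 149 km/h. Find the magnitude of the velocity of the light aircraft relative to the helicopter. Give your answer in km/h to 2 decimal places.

Taking east as x and north as y: light aircraft velocity = (198.727, -10.415) km/h; helicopter velocity = (110.729, -99.700) km/h.
Velocity of light aircraft relative to helicopter = (198.727, -10.415) − (110.729, -99.700) = (87.999, 89.286) km/h.
Magnitude = |(87.999, 89.286)| = 125.362 km/h.

125.36 km/h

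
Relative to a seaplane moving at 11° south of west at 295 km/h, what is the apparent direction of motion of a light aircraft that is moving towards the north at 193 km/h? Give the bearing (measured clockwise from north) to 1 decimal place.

Taking east as x and north as y: light aircraft velocity = (0.000, 193.000) km/h; seaplane velocity = (-289.580, -56.289) km/h.
Velocity of light aircraft relative to seaplane = (0.000, 193.000) − (-289.580, -56.289) = (289.580, 249.289) km/h.
Bearing = atan2(289.58, 249.29) = 49.28° clockwise from north.

049.3°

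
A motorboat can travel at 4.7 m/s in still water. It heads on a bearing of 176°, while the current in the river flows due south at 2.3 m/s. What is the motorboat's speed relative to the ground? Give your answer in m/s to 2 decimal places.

7.00 m/s

Taking east as x and north as y: velocity relative to the water = (0.328, -4.689) m/s; the water relative to ground = (0.000, -2.300) m/s.
Velocity relative to ground = (0.328, -4.689) + (0.000, -2.300) = (0.328, -6.989) m/s.
Speed = |(0.328, -6.989)| = 6.996 m/s.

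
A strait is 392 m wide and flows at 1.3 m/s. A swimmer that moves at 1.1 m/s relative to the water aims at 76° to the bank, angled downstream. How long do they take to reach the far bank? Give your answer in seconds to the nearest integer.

The component of the swimmer's velocity perpendicular to the bank is 1.1 × sin 76° = 1.067 m/s.
The current is parallel to the bank, so it does not affect the crossing time.
Time = 392 / 1.067 = 367.273 s.

367 s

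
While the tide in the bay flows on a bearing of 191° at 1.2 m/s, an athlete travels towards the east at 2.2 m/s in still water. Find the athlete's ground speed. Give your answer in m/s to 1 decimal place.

2.3 m/s

Taking east as x and north as y: velocity relative to the water = (2.200, 0.000) m/s; the water relative to ground = (-0.229, -1.178) m/s.
Velocity relative to ground = (2.200, 0.000) + (-0.229, -1.178) = (1.971, -1.178) m/s.
Speed = |(1.971, -1.178)| = 2.296 m/s.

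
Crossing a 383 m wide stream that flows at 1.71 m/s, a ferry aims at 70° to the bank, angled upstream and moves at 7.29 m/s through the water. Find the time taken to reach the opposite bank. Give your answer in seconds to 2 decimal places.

The component of the ferry's velocity perpendicular to the bank is 7.29 × sin 70° = 6.850 m/s.
The flow acts along the bank and has no component across it.
Time = 383 / 6.850 = 55.909 s.

55.91 s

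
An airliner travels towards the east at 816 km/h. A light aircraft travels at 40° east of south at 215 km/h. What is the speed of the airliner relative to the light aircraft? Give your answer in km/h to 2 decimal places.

697.52 km/h

Taking east as x and north as y: airliner velocity = (816.000, 0.000) km/h; light aircraft velocity = (138.199, -164.700) km/h.
Velocity of airliner relative to light aircraft = (816.000, 0.000) − (138.199, -164.700) = (677.801, 164.700) km/h.
Magnitude = |(677.801, 164.700)| = 697.524 km/h.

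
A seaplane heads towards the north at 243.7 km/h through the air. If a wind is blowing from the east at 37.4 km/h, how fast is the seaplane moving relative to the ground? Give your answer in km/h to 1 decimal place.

246.6 km/h

Taking east as x and north as y: velocity relative to the air = (0.000, 243.700) km/h; the air relative to ground = (-37.400, 0.000) km/h.
Velocity relative to ground = (0.000, 243.700) + (-37.400, 0.000) = (-37.400, 243.700) km/h.
Speed = |(-37.400, 243.700)| = 246.553 km/h.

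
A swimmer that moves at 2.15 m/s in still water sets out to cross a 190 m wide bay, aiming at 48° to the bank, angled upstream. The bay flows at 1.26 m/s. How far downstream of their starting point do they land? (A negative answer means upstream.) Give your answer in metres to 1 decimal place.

-21.2 m

Perpendicular speed = 1.598 m/s; crossing time = 190 / 1.598 = 118.916 s.
Net downstream speed = -0.179 m/s.
Drift = -0.179 × 118.916 = -21.242 m (upstream).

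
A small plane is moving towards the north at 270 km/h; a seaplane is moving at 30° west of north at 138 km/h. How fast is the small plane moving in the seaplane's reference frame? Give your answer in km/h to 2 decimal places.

Taking east as x and north as y: small plane velocity = (0.000, 270.000) km/h; seaplane velocity = (-69.000, 119.512) km/h.
Velocity of small plane relative to seaplane = (0.000, 270.000) − (-69.000, 119.512) = (69.000, 150.488) km/h.
Magnitude = |(69.000, 150.488)| = 165.553 km/h.

165.55 km/h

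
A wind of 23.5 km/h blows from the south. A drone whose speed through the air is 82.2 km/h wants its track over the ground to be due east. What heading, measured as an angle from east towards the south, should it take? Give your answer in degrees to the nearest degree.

The wind pushes perpendicular to the desired track; the heading must have a component into the wind equal to 23.5 km/h: 82.2 sin θ = 23.5.
sin θ = 0.2859, so θ = 16.612°.

17°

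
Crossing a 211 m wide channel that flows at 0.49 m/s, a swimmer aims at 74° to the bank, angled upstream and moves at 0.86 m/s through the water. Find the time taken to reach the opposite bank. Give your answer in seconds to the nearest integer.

The component of the swimmer's velocity perpendicular to the bank is 0.86 × sin 74° = 0.827 m/s.
Only the cross-stream component determines the crossing time; the current contributes nothing perpendicular to the bank.
Time = 211 / 0.827 = 255.236 s.

255 s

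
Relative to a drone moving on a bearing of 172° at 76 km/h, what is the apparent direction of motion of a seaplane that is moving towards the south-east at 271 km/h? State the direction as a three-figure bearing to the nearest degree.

123°

Taking east as x and north as y: seaplane velocity = (191.626, -191.626) km/h; drone velocity = (10.577, -75.260) km/h.
Velocity of seaplane relative to drone = (191.626, -191.626) − (10.577, -75.260) = (181.049, -116.366) km/h.
Bearing = atan2(181.05, -116.37) = 122.73° clockwise from north.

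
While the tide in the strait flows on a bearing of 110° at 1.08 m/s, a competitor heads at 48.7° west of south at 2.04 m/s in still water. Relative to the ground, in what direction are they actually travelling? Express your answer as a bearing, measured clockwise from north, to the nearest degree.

Taking east as x and north as y: velocity relative to the water = (-1.533, -1.346) m/s; the water relative to ground = (1.015, -0.369) m/s.
Velocity relative to ground = (-1.533, -1.346) + (1.015, -0.369) = (-0.518, -1.716) m/s.
Bearing = atan2(-0.52, -1.72) = 196.79° clockwise from north.

197°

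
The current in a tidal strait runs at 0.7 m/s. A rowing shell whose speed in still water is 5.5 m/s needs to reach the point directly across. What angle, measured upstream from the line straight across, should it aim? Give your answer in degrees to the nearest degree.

To cancel the current, the upstream component of the rowing shell's velocity must equal the flow: 5.5 sin θ = 0.7.
sin θ = 0.7 / 5.5 = 0.1273.
θ = arcsin(0.1273) = 7.312°.

7°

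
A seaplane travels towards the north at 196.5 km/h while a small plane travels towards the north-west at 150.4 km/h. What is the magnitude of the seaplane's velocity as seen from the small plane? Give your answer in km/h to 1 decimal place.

Taking east as x and north as y: seaplane velocity = (0.000, 196.500) km/h; small plane velocity = (-106.349, 106.349) km/h.
Velocity of seaplane relative to small plane = (0.000, 196.500) − (-106.349, 106.349) = (106.349, 90.151) km/h.
Magnitude = |(106.349, 90.151)| = 139.418 km/h.

139.4 km/h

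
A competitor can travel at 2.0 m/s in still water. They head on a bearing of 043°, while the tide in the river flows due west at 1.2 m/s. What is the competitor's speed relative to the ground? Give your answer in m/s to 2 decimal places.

1.47 m/s

Taking east as x and north as y: velocity relative to the water = (1.364, 1.463) m/s; the water relative to ground = (-1.200, 0.000) m/s.
Velocity relative to ground = (1.364, 1.463) + (-1.200, 0.000) = (0.164, 1.463) m/s.
Speed = |(0.164, 1.463)| = 1.472 m/s.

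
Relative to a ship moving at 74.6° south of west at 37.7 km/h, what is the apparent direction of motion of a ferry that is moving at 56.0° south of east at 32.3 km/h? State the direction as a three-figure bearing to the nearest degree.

071°

Taking east as x and north as y: ferry velocity = (18.062, -26.778) km/h; ship velocity = (-10.011, -36.346) km/h.
Velocity of ferry relative to ship = (18.062, -26.778) − (-10.011, -36.346) = (28.073, 9.568) km/h.
Bearing = atan2(28.07, 9.57) = 71.18° clockwise from north.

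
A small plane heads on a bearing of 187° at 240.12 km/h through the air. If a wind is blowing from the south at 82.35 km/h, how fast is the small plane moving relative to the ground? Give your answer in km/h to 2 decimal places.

158.70 km/h

Taking east as x and north as y: velocity relative to the air = (-29.263, -238.330) km/h; the air relative to ground = (0.000, 82.350) km/h.
Velocity relative to ground = (-29.263, -238.330) + (0.000, 82.350) = (-29.263, -155.980) km/h.
Speed = |(-29.263, -155.980)| = 158.701 km/h.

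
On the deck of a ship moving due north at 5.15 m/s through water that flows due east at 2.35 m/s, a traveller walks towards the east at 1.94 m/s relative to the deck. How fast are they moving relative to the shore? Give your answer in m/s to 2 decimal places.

6.70 m/s

In east/north components (m/s): traveller relative to ship = (1.940, 0.000); ship relative to water = (0.000, 5.150); water relative to ground = (2.350, 0.000).
Sum = (4.290, 5.150) m/s.
Speed = |(4.290, 5.150)| = 6.703 m/s.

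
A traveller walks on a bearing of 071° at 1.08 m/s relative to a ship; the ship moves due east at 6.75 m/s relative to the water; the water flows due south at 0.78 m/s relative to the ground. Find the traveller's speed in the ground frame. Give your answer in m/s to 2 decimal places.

7.78 m/s

In east/north components (m/s): traveller relative to ship = (1.021, 0.352); ship relative to water = (6.750, 0.000); water relative to ground = (0.000, -0.780).
Sum = (7.771, -0.428) m/s.
Speed = |(7.771, -0.428)| = 7.783 m/s.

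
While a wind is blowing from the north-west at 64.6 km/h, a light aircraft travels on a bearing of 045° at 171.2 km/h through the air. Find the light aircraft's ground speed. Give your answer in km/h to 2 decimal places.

Taking east as x and north as y: velocity relative to the air = (121.057, 121.057) km/h; the air relative to ground = (45.679, -45.679) km/h.
Velocity relative to ground = (121.057, 121.057) + (45.679, -45.679) = (166.736, 75.378) km/h.
Speed = |(166.736, 75.378)| = 182.983 km/h.

182.98 km/h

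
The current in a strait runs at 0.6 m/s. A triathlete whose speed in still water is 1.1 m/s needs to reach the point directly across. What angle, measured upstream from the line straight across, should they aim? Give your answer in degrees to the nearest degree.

33°

To cancel the current, the upstream component of the triathlete's velocity must equal the flow: 1.1 sin θ = 0.6.
sin θ = 0.6 / 1.1 = 0.5455.
θ = arcsin(0.5455) = 33.056°.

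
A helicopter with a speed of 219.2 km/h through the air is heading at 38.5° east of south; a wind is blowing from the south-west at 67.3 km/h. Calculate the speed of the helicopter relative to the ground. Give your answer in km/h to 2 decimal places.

221.90 km/h

Taking east as x and north as y: velocity relative to the air = (136.455, -171.548) km/h; the air relative to ground = (47.588, 47.588) km/h.
Velocity relative to ground = (136.455, -171.548) + (47.588, 47.588) = (184.043, -123.959) km/h.
Speed = |(184.043, -123.959)| = 221.896 km/h.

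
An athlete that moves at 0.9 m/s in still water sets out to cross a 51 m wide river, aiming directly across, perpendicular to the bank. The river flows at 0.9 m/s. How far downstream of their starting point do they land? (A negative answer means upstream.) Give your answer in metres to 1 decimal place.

Perpendicular speed = 0.900 m/s; crossing time = 51 / 0.900 = 56.667 s.
Net downstream speed = 0.900 m/s.
Drift = 0.900 × 56.667 = 51.000 m (downstream).

51.0 m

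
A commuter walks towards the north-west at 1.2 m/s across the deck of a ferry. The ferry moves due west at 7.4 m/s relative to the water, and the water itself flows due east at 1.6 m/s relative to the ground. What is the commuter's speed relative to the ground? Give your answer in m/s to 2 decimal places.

In east/north components (m/s): commuter relative to ferry = (-0.849, 0.849); ferry relative to water = (-7.400, 0.000); water relative to ground = (1.600, 0.000).
Sum = (-6.649, 0.849) m/s.
Speed = |(-6.649, 0.849)| = 6.702 m/s.

6.70 m/s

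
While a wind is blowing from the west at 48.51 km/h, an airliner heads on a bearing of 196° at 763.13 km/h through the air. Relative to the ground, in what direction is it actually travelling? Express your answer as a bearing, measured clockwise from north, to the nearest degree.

Taking east as x and north as y: velocity relative to the air = (-210.347, -733.568) km/h; the air relative to ground = (48.510, 0.000) km/h.
Velocity relative to ground = (-210.347, -733.568) + (48.510, 0.000) = (-161.837, -733.568) km/h.
Bearing = atan2(-161.84, -733.57) = 192.44° clockwise from north.

192°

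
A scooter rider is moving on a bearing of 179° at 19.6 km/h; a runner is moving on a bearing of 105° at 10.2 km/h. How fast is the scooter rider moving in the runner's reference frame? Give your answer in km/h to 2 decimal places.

Taking east as x and north as y: scooter rider velocity = (0.342, -19.597) km/h; runner velocity = (9.852, -2.640) km/h.
Velocity of scooter rider relative to runner = (0.342, -19.597) − (9.852, -2.640) = (-9.510, -16.957) km/h.
Magnitude = |(-9.510, -16.957)| = 19.442 km/h.

19.44 km/h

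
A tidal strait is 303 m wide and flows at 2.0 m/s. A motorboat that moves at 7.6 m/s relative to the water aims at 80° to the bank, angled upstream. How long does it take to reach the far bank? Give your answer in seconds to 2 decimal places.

The component of the motorboat's velocity perpendicular to the bank is 7.6 × sin 80° = 7.485 m/s.
The flow acts along the bank and has no component across it.
Time = 303 / 7.485 = 40.483 s.

40.48 s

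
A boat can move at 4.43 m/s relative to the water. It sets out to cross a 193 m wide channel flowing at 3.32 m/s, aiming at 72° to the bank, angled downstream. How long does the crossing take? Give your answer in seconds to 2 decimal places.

45.81 s

The component of the boat's velocity perpendicular to the bank is 4.43 × sin 72° = 4.213 m/s.
The flow acts along the bank and has no component across it.
Time = 193 / 4.213 = 45.809 s.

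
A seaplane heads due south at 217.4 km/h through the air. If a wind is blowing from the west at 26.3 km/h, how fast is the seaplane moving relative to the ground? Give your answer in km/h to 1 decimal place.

Taking east as x and north as y: velocity relative to the air = (0.000, -217.400) km/h; the air relative to ground = (26.300, 0.000) km/h.
Velocity relative to ground = (0.000, -217.400) + (26.300, 0.000) = (26.300, -217.400) km/h.
Speed = |(26.300, -217.400)| = 218.985 km/h.

219.0 km/h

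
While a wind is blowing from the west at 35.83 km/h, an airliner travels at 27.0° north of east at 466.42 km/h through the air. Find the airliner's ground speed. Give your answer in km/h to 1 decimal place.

498.6 km/h

Taking east as x and north as y: velocity relative to the air = (415.583, 211.750) km/h; the air relative to ground = (35.830, 0.000) km/h.
Velocity relative to ground = (415.583, 211.750) + (35.830, 0.000) = (451.413, 211.750) km/h.
Speed = |(451.413, 211.750)| = 498.610 km/h.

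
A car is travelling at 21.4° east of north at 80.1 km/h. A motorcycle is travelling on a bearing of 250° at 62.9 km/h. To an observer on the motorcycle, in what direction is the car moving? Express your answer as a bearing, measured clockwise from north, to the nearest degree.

Taking east as x and north as y: car velocity = (29.227, 74.578) km/h; motorcycle velocity = (-59.107, -21.513) km/h.
Velocity of car relative to motorcycle = (29.227, 74.578) − (-59.107, -21.513) = (88.333, 96.091) km/h.
Bearing = atan2(88.33, 96.09) = 42.59° clockwise from north.

043°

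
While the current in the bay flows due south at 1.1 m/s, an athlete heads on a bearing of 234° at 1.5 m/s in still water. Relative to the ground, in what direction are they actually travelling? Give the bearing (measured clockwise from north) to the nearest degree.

Taking east as x and north as y: velocity relative to the water = (-1.214, -0.882) m/s; the water relative to ground = (0.000, -1.100) m/s.
Velocity relative to ground = (-1.214, -0.882) + (0.000, -1.100) = (-1.214, -1.982) m/s.
Bearing = atan2(-1.21, -1.98) = 211.48° clockwise from north.

211°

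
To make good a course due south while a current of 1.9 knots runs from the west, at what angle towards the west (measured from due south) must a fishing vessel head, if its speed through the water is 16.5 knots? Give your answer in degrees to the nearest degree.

The current pushes perpendicular to the desired track; the heading must have a component into the current equal to 1.9 knots: 16.5 sin θ = 1.9.
sin θ = 0.1152, so θ = 6.612°.

7°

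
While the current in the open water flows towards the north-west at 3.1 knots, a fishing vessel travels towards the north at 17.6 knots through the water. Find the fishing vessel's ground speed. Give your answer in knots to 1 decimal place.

Taking east as x and north as y: velocity relative to the water = (0.000, 17.600) knots; the water relative to ground = (-2.192, 2.192) knots.
Velocity relative to ground = (0.000, 17.600) + (-2.192, 2.192) = (-2.192, 19.792) knots.
Speed = |(-2.192, 19.792)| = 19.913 knots.

19.9 knots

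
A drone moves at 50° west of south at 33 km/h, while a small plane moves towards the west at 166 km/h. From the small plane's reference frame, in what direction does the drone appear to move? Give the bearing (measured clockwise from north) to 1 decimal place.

Taking east as x and north as y: drone velocity = (-25.279, -21.212) km/h; small plane velocity = (-166.000, 0.000) km/h.
Velocity of drone relative to small plane = (-25.279, -21.212) − (-166.000, 0.000) = (140.721, -21.212) km/h.
Bearing = atan2(140.72, -21.21) = 98.57° clockwise from north.

098.6°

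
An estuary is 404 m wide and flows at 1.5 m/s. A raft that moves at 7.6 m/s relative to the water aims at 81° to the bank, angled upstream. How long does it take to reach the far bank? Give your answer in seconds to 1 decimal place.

The component of the raft's velocity perpendicular to the bank is 7.6 × sin 81° = 7.506 m/s.
The flow acts along the bank and has no component across it.
Time = 404 / 7.506 = 53.821 s.

53.8 s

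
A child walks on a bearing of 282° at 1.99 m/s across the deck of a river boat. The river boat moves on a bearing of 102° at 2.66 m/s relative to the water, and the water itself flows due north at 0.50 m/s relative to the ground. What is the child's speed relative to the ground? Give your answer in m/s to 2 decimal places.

In east/north components (m/s): child relative to river boat = (-1.947, 0.414); river boat relative to water = (2.602, -0.553); water relative to ground = (0.000, 0.500).
Sum = (0.655, 0.361) m/s.
Speed = |(0.655, 0.361)| = 0.748 m/s.

0.75 m/s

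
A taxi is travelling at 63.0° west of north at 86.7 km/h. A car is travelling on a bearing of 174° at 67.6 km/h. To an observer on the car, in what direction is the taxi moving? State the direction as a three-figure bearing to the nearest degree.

Taking east as x and north as y: taxi velocity = (-77.250, 39.361) km/h; car velocity = (7.066, -67.230) km/h.
Velocity of taxi relative to car = (-77.250, 39.361) − (7.066, -67.230) = (-84.316, 106.591) km/h.
Bearing = atan2(-84.32, 106.59) = 321.65° clockwise from north.

322°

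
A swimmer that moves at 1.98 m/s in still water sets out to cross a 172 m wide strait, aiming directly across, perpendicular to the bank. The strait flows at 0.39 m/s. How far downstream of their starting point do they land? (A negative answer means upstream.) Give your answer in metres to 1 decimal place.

Perpendicular speed = 1.980 m/s; crossing time = 172 / 1.980 = 86.869 s.
Net downstream speed = 0.390 m/s.
Drift = 0.390 × 86.869 = 33.879 m (downstream).

33.9 m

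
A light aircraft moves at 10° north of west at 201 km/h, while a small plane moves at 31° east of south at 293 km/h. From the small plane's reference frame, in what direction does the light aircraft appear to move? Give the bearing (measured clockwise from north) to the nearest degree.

309°

Taking east as x and north as y: light aircraft velocity = (-197.946, 34.903) km/h; small plane velocity = (150.906, -251.150) km/h.
Velocity of light aircraft relative to small plane = (-197.946, 34.903) − (150.906, -251.150) = (-348.853, 286.053) km/h.
Bearing = atan2(-348.85, 286.05) = 309.35° clockwise from north.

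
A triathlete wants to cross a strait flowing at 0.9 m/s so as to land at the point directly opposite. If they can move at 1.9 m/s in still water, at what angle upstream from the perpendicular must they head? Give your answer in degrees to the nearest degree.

28°

To cancel the current, the upstream component of the triathlete's velocity must equal the flow: 1.9 sin θ = 0.9.
sin θ = 0.9 / 1.9 = 0.4737.
θ = arcsin(0.4737) = 28.274°.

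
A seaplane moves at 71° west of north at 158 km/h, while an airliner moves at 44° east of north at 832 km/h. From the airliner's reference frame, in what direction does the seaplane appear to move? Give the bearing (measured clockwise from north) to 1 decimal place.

Taking east as x and north as y: seaplane velocity = (-149.392, 51.440) km/h; airliner velocity = (577.956, 598.491) km/h.
Velocity of seaplane relative to airliner = (-149.392, 51.440) − (577.956, 598.491) = (-727.348, -547.051) km/h.
Bearing = atan2(-727.35, -547.05) = 233.05° clockwise from north.

233.1°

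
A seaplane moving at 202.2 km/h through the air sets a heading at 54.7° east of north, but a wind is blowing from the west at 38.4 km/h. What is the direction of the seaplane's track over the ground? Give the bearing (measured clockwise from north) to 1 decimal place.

Taking east as x and north as y: velocity relative to the air = (165.023, 116.843) km/h; the air relative to ground = (38.400, 0.000) km/h.
Velocity relative to ground = (165.023, 116.843) + (38.400, 0.000) = (203.423, 116.843) km/h.
Bearing = atan2(203.42, 116.84) = 60.13° clockwise from north.

060.1°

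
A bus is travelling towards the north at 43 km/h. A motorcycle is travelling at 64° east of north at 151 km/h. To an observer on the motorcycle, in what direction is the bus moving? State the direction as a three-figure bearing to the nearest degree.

Taking east as x and north as y: bus velocity = (0.000, 43.000) km/h; motorcycle velocity = (135.718, 66.194) km/h.
Velocity of bus relative to motorcycle = (0.000, 43.000) − (135.718, 66.194) = (-135.718, -23.194) km/h.
Bearing = atan2(-135.72, -23.19) = 260.30° clockwise from north.

260°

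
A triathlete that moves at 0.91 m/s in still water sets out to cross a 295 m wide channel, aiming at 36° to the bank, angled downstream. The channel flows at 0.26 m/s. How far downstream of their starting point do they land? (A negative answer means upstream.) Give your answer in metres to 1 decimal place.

Perpendicular speed = 0.535 m/s; crossing time = 295 / 0.535 = 551.521 s.
Net downstream speed = 0.996 m/s.
Drift = 0.996 × 551.521 = 549.428 m (downstream).

549.4 m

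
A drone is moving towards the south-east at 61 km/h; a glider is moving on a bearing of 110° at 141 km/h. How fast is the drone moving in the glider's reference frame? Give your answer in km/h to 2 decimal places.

Taking east as x and north as y: drone velocity = (43.134, -43.134) km/h; glider velocity = (132.497, -48.225) km/h.
Velocity of drone relative to glider = (43.134, -43.134) − (132.497, -48.225) = (-89.363, 5.091) km/h.
Magnitude = |(-89.363, 5.091)| = 89.508 km/h.

89.51 km/h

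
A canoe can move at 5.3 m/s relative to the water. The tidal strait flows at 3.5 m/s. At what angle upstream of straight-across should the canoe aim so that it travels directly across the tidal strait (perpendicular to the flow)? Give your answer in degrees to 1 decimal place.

To cancel the current, the upstream component of the canoe's velocity must equal the flow: 5.3 sin θ = 3.5.
sin θ = 3.5 / 5.3 = 0.6604.
θ = arcsin(0.6604) = 41.329°.

41.3°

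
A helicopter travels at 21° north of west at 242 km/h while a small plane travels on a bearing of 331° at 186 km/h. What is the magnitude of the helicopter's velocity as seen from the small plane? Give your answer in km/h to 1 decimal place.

Taking east as x and north as y: helicopter velocity = (-225.926, 86.725) km/h; small plane velocity = (-90.175, 162.679) km/h.
Velocity of helicopter relative to small plane = (-225.926, 86.725) − (-90.175, 162.679) = (-135.752, -75.954) km/h.
Magnitude = |(-135.752, -75.954)| = 155.556 km/h.

155.6 km/h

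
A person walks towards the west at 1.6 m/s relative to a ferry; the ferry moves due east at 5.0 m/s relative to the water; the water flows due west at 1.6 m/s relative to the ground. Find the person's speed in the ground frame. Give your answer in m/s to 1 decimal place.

In east/north components (m/s): person relative to ferry = (-1.600, 0.000); ferry relative to water = (5.000, 0.000); water relative to ground = (-1.600, 0.000).
Sum = (1.800, 0.000) m/s.
Speed = |(1.800, 0.000)| = 1.800 m/s.

1.8 m/s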